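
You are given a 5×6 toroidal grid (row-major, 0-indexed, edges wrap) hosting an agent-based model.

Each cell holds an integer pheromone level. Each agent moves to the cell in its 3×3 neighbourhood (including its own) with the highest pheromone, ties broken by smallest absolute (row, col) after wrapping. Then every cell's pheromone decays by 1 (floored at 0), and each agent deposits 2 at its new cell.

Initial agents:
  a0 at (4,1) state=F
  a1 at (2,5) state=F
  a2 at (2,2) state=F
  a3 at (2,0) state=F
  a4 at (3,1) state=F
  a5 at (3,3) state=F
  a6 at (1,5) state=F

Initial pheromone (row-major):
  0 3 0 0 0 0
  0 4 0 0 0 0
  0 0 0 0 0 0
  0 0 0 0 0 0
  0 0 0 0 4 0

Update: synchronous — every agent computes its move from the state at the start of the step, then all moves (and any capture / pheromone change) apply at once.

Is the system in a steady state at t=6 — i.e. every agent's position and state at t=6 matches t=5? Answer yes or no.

t=1: a0@(0,1) a1@(1,0) a2@(1,1) a3@(1,1) a4@(2,0) a5@(4,4) a6@(0,0) | pheromone: 2 4 0 0 0 0 / 2 7 0 0 0 0 / 2 0 0 0 0 0 / 0 0 0 0 0 0 / 0 0 0 0 5 0
t=2: a0@(1,1) a1@(1,1) a2@(1,1) a3@(1,1) a4@(1,1) a5@(4,4) a6@(1,1) | pheromone: 1 3 0 0 0 0 / 1 18 0 0 0 0 / 1 0 0 0 0 0 / 0 0 0 0 0 0 / 0 0 0 0 6 0
t=3: a0@(1,1) a1@(1,1) a2@(1,1) a3@(1,1) a4@(1,1) a5@(4,4) a6@(1,1) | pheromone: 0 2 0 0 0 0 / 0 29 0 0 0 0 / 0 0 0 0 0 0 / 0 0 0 0 0 0 / 0 0 0 0 7 0
t=4: a0@(1,1) a1@(1,1) a2@(1,1) a3@(1,1) a4@(1,1) a5@(4,4) a6@(1,1) | pheromone: 0 1 0 0 0 0 / 0 40 0 0 0 0 / 0 0 0 0 0 0 / 0 0 0 0 0 0 / 0 0 0 0 8 0
t=5: a0@(1,1) a1@(1,1) a2@(1,1) a3@(1,1) a4@(1,1) a5@(4,4) a6@(1,1) | pheromone: 0 0 0 0 0 0 / 0 51 0 0 0 0 / 0 0 0 0 0 0 / 0 0 0 0 0 0 / 0 0 0 0 9 0
t=6: a0@(1,1) a1@(1,1) a2@(1,1) a3@(1,1) a4@(1,1) a5@(4,4) a6@(1,1) | pheromone: 0 0 0 0 0 0 / 0 62 0 0 0 0 / 0 0 0 0 0 0 / 0 0 0 0 0 0 / 0 0 0 0 10 0

yes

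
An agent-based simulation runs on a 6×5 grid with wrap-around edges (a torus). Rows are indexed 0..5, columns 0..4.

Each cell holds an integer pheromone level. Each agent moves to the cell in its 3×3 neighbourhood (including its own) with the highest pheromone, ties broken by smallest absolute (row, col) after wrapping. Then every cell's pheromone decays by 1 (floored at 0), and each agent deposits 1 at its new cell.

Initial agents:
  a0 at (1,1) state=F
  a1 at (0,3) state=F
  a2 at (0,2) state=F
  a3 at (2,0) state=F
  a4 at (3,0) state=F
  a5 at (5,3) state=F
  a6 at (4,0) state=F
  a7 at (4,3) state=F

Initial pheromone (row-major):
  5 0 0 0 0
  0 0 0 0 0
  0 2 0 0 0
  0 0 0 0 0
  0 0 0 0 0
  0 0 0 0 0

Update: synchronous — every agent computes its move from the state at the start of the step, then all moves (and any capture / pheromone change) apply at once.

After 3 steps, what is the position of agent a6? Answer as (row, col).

(2, 1)

t=1: a0@(0,0) a1@(0,2) a2@(0,1) a3@(2,1) a4@(2,1) a5@(0,2) a6@(3,0) a7@(3,2) | pheromone: 5 1 2 0 0 / 0 0 0 0 0 / 0 3 0 0 0 / 1 0 1 0 0 / 0 0 0 0 0 / 0 0 0 0 0
t=2: a0@(0,0) a1@(0,2) a2@(0,0) a3@(2,1) a4@(2,1) a5@(0,2) a6@(2,1) a7@(2,1) | pheromone: 6 0 3 0 0 / 0 0 0 0 0 / 0 6 0 0 0 / 0 0 0 0 0 / 0 0 0 0 0 / 0 0 0 0 0
t=3: a0@(0,0) a1@(0,2) a2@(0,0) a3@(2,1) a4@(2,1) a5@(0,2) a6@(2,1) a7@(2,1) | pheromone: 7 0 4 0 0 / 0 0 0 0 0 / 0 9 0 0 0 / 0 0 0 0 0 / 0 0 0 0 0 / 0 0 0 0 0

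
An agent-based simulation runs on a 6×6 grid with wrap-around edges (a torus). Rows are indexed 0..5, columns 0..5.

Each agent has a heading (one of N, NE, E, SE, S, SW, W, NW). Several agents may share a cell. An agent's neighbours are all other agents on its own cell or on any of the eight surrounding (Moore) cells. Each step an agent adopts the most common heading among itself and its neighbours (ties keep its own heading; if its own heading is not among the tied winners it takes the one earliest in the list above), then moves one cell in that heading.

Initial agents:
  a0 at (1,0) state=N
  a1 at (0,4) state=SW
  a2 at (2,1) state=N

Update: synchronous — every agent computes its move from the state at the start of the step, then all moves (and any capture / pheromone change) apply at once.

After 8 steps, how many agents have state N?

t=1: a0@(0,0):N a1@(1,3):SW a2@(1,1):N
t=2: a0@(5,0):N a1@(2,2):SW a2@(0,1):N
t=3: a0@(4,0):N a1@(3,1):SW a2@(5,1):N
t=4: a0@(3,0):N a1@(4,0):SW a2@(4,1):N
t=5: a0@(2,0):N a1@(3,0):N a2@(3,1):N
t=6: a0@(1,0):N a1@(2,0):N a2@(2,1):N
t=7: a0@(0,0):N a1@(1,0):N a2@(1,1):N
t=8: a0@(5,0):N a1@(0,0):N a2@(0,1):N

3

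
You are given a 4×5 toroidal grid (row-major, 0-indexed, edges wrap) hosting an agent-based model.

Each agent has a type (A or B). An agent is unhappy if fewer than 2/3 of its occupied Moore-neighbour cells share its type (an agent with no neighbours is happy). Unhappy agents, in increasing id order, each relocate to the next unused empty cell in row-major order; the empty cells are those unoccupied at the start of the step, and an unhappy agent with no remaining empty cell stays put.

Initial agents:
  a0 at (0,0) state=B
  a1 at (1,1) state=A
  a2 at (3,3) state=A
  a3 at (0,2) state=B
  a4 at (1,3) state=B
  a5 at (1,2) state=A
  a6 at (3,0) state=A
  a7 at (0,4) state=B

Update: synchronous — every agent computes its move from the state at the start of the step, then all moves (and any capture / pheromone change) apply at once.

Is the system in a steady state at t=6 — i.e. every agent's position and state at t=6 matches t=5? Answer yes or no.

no

t=1: a0@(0,1):B a1@(0,3):A a2@(1,0):A a3@(1,4):B a4@(1,3):B a5@(2,0):A a6@(2,1):A a7@(2,2):B
t=2: a0@(0,0):B a1@(0,2):A a2@(0,4):A a3@(1,1):B a4@(1,3):B a5@(2,0):A a6@(2,1):A a7@(1,2):B
t=3: a0@(0,1):B a1@(0,3):A a2@(1,0):A a3@(1,4):B a4@(2,2):B a5@(2,3):A a6@(2,4):A a7@(3,0):B
t=4: a0@(0,0):B a1@(0,2):A a2@(0,4):A a3@(1,1):B a4@(1,2):B a5@(1,3):A a6@(2,0):A a7@(2,1):B
t=5: a0@(0,1):B a1@(0,3):A a2@(1,0):A a3@(1,4):B a4@(2,2):B a5@(1,3):A a6@(2,3):A a7@(2,1):B
t=6: a0@(0,0):B a1@(0,2):A a2@(0,4):A a3@(1,1):B a4@(1,2):B a5@(2,0):A a6@(2,4):A a7@(3,0):B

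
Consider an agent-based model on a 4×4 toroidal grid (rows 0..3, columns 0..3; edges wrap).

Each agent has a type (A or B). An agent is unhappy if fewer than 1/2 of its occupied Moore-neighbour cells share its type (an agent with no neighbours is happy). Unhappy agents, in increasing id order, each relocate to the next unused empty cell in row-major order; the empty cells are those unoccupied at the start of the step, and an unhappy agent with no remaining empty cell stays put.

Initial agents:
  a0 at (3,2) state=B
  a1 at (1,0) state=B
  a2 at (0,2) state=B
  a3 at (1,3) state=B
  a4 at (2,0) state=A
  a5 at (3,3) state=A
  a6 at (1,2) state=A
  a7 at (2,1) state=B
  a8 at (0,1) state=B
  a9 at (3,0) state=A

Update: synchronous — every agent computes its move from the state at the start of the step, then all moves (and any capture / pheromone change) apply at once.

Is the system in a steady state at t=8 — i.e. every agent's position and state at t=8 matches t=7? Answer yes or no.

no

t=1: a0@(3,2):B a1@(1,0):B a2@(0,2):B a3@(1,3):B a4@(0,0):A a5@(3,3):A a6@(0,3):A a7@(1,1):B a8@(0,1):B a9@(3,0):A
t=2: a0@(3,2):B a1@(1,0):B a2@(0,2):B a3@(1,3):B a4@(1,2):A a5@(3,3):A a6@(2,0):A a7@(1,1):B a8@(0,1):B a9@(3,0):A
t=3: a0@(3,2):B a1@(1,0):B a2@(0,2):B a3@(1,3):B a4@(0,0):A a5@(3,3):A a6@(0,3):A a7@(1,1):B a8@(0,1):B a9@(3,0):A
t=4: a0@(3,2):B a1@(1,0):B a2@(0,2):B a3@(1,3):B a4@(1,2):A a5@(3,3):A a6@(2,0):A a7@(1,1):B a8@(0,1):B a9@(3,0):A
t=5: a0@(3,2):B a1@(1,0):B a2@(0,2):B a3@(1,3):B a4@(0,0):A a5@(3,3):A a6@(0,3):A a7@(1,1):B a8@(0,1):B a9@(3,0):A
t=6: a0@(3,2):B a1@(1,0):B a2@(0,2):B a3@(1,3):B a4@(1,2):A a5@(3,3):A a6@(2,0):A a7@(1,1):B a8@(0,1):B a9@(3,0):A
t=7: a0@(3,2):B a1@(1,0):B a2@(0,2):B a3@(1,3):B a4@(0,0):A a5@(3,3):A a6@(0,3):A a7@(1,1):B a8@(0,1):B a9@(3,0):A
t=8: a0@(3,2):B a1@(1,0):B a2@(0,2):B a3@(1,3):B a4@(1,2):A a5@(3,3):A a6@(2,0):A a7@(1,1):B a8@(0,1):B a9@(3,0):A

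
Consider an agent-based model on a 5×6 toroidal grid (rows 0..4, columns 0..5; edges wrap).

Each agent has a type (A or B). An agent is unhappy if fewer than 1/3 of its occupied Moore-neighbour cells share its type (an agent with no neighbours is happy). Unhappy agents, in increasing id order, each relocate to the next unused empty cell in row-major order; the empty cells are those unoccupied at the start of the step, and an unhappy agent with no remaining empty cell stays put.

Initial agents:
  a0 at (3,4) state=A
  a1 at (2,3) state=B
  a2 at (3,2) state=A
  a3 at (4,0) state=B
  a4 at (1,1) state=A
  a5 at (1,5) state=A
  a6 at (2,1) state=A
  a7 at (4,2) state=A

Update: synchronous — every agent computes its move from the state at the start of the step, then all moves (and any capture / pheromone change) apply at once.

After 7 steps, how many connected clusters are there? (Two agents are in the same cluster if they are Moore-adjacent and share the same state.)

t=1: a0@(0,0):A a1@(0,1):B a2@(3,2):A a3@(4,0):B a4@(1,1):A a5@(1,5):A a6@(2,1):A a7@(4,2):A
t=2: a0@(0,0):A a1@(0,2):B a2@(3,2):A a3@(4,0):B a4@(1,1):A a5@(1,5):A a6@(2,1):A a7@(4,2):A
t=3: a0@(0,0):A a1@(0,1):B a2@(3,2):A a3@(0,3):B a4@(1,1):A a5@(1,5):A a6@(2,1):A a7@(4,2):A
t=4: a0@(0,0):A a1@(0,2):B a2@(3,2):A a3@(0,4):B a4@(1,1):A a5@(1,5):A a6@(2,1):A a7@(4,2):A
t=5: a0@(0,0):A a1@(0,1):B a2@(3,2):A a3@(0,3):B a4@(1,1):A a5@(1,5):A a6@(2,1):A a7@(4,2):A
t=6: a0@(0,0):A a1@(0,2):B a2@(3,2):A a3@(0,4):B a4@(1,1):A a5@(1,5):A a6@(2,1):A a7@(4,2):A
t=7: a0@(0,0):A a1@(0,1):B a2@(3,2):A a3@(0,3):B a4@(1,1):A a5@(1,5):A a6@(2,1):A a7@(4,2):A

3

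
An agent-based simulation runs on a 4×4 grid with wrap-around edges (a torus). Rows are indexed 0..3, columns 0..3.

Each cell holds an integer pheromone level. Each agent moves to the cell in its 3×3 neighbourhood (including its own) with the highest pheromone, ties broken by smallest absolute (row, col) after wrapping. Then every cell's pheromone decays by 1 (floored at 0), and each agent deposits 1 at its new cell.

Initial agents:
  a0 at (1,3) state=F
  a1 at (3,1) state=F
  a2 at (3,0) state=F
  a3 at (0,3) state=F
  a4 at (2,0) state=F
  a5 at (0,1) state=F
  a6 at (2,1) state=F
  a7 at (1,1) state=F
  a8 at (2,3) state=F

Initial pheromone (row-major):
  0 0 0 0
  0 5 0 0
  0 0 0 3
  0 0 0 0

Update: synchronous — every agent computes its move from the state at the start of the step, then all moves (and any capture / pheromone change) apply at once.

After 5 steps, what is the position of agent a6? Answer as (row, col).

t=1: a0@(2,3) a1@(0,0) a2@(2,3) a3@(0,0) a4@(1,1) a5@(1,1) a6@(1,1) a7@(1,1) a8@(2,3) | pheromone: 2 0 0 0 / 0 8 0 0 / 0 0 0 5 / 0 0 0 0
t=2: a0@(2,3) a1@(1,1) a2@(2,3) a3@(1,1) a4@(1,1) a5@(1,1) a6@(1,1) a7@(1,1) a8@(2,3) | pheromone: 1 0 0 0 / 0 13 0 0 / 0 0 0 7 / 0 0 0 0
t=3: a0@(2,3) a1@(1,1) a2@(2,3) a3@(1,1) a4@(1,1) a5@(1,1) a6@(1,1) a7@(1,1) a8@(2,3) | pheromone: 0 0 0 0 / 0 18 0 0 / 0 0 0 9 / 0 0 0 0
t=4: a0@(2,3) a1@(1,1) a2@(2,3) a3@(1,1) a4@(1,1) a5@(1,1) a6@(1,1) a7@(1,1) a8@(2,3) | pheromone: 0 0 0 0 / 0 23 0 0 / 0 0 0 11 / 0 0 0 0
t=5: a0@(2,3) a1@(1,1) a2@(2,3) a3@(1,1) a4@(1,1) a5@(1,1) a6@(1,1) a7@(1,1) a8@(2,3) | pheromone: 0 0 0 0 / 0 28 0 0 / 0 0 0 13 / 0 0 0 0

(1, 1)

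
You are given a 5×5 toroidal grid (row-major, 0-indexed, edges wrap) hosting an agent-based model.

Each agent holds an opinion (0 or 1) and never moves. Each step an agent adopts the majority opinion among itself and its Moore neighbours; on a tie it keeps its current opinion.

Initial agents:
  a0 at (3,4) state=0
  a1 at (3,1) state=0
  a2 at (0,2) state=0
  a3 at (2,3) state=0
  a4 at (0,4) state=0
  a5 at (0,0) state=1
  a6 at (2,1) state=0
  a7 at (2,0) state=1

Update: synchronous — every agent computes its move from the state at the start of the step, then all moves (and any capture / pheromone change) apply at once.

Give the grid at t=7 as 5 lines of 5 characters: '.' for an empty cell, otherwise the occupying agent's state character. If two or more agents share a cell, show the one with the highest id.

1.0.0
.....
00.0.
.0..0
.....

t=1: a0@(3,4):0 a1@(3,1):0 a2@(0,2):0 a3@(2,3):0 a4@(0,4):0 a5@(0,0):1 a6@(2,1):0 a7@(2,0):0
t=2: (unchanged — steady state)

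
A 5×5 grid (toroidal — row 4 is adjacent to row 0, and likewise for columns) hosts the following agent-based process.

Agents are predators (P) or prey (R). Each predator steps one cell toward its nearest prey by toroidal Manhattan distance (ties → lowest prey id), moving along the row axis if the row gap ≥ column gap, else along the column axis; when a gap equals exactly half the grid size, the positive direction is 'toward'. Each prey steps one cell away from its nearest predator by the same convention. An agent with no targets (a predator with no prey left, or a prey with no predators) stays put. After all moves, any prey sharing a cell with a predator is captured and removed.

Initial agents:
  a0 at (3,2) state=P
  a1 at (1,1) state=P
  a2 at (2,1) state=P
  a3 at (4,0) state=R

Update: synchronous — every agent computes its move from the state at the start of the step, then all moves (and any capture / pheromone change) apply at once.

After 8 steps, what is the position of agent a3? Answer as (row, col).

t=1: a0@(3,1):P a1@(0,1):P a2@(3,1):P a3@(4,4):R
t=2: a0@(3,0):P a1@(0,0):P a2@(3,0):P a3@(4,3):R
t=3: a0@(3,4):P a1@(0,4):P a2@(3,4):P a3@(4,2):R
t=4: a0@(3,3):P a1@(0,3):P a2@(3,3):P a3@(4,1):R
t=5: a0@(3,2):P a1@(0,2):P a2@(3,2):P a3@(4,0):R
t=6: a0@(3,1):P a1@(0,1):P a2@(3,1):P a3@(4,4):R
t=7: a0@(3,0):P a1@(0,0):P a2@(3,0):P a3@(4,3):R
t=8: a0@(3,4):P a1@(0,4):P a2@(3,4):P a3@(4,2):R

(4, 2)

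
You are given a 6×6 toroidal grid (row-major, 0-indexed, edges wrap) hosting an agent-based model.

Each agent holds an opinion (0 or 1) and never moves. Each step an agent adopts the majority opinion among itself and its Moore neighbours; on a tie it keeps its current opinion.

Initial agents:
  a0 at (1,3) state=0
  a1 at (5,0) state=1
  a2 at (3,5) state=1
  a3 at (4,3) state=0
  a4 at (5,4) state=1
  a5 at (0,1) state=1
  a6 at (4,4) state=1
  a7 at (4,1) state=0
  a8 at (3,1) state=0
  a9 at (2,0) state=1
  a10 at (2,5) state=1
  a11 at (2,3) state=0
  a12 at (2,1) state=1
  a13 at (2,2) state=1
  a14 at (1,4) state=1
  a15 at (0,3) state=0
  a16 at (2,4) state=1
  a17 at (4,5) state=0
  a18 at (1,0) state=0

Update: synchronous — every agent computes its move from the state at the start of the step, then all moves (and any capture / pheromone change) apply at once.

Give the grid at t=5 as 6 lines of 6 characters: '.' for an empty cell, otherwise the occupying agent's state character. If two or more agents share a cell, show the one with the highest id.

t=1: a0@(1,3):0 a1@(5,0):1 a2@(3,5):1 a3@(4,3):1 a4@(5,4):0 a5@(0,1):1 a6@(4,4):1 a7@(4,1):0 a8@(3,1):1 a9@(2,0):1 a10@(2,5):1 a11@(2,3):1 a12@(2,1):1 a13@(2,2):0 a14@(1,4):1 a15@(0,3):0 a16@(2,4):1 a17@(4,5):1 a18@(1,0):1
t=2: a0@(1,3):0 a1@(5,0):1 a2@(3,5):1 a3@(4,3):1 a4@(5,4):1 a5@(0,1):1 a6@(4,4):1 a7@(4,1):1 a8@(3,1):1 a9@(2,0):1 a10@(2,5):1 a11@(2,3):1 a12@(2,1):1 a13@(2,2):1 a14@(1,4):1 a15@(0,3):0 a16@(2,4):1 a17@(4,5):1 a18@(1,0):1
t=3: a0@(1,3):1 a1@(5,0):1 a2@(3,5):1 a3@(4,3):1 a4@(5,4):1 a5@(0,1):1 a6@(4,4):1 a7@(4,1):1 a8@(3,1):1 a9@(2,0):1 a10@(2,5):1 a11@(2,3):1 a12@(2,1):1 a13@(2,2):1 a14@(1,4):1 a15@(0,3):0 a16@(2,4):1 a17@(4,5):1 a18@(1,0):1
t=4: a0@(1,3):1 a1@(5,0):1 a2@(3,5):1 a3@(4,3):1 a4@(5,4):1 a5@(0,1):1 a6@(4,4):1 a7@(4,1):1 a8@(3,1):1 a9@(2,0):1 a10@(2,5):1 a11@(2,3):1 a12@(2,1):1 a13@(2,2):1 a14@(1,4):1 a15@(0,3):1 a16@(2,4):1 a17@(4,5):1 a18@(1,0):1
t=5: (unchanged — steady state)

.1.1..
1..11.
111111
.1...1
.1.111
1...1.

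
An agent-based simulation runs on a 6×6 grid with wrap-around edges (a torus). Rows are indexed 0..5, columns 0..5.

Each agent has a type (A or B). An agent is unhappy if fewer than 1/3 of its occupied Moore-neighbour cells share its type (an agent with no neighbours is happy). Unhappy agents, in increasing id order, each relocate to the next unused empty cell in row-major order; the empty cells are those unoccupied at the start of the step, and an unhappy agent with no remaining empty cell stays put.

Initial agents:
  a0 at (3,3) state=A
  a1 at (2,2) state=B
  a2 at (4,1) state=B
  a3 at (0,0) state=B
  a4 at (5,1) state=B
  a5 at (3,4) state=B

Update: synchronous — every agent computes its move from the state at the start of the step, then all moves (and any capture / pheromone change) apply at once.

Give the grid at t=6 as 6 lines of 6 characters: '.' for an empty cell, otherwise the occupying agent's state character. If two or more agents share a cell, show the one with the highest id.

B.BBA.
......
......
......
.B....
.B....

t=1: a0@(0,1):A a1@(0,2):B a2@(4,1):B a3@(0,0):B a4@(5,1):B a5@(0,3):B
t=2: a0@(0,4):A a1@(0,2):B a2@(4,1):B a3@(0,0):B a4@(5,1):B a5@(0,3):B
t=3: a0@(0,1):A a1@(0,2):B a2@(4,1):B a3@(0,0):B a4@(5,1):B a5@(0,3):B
t=4: a0@(0,4):A a1@(0,2):B a2@(4,1):B a3@(0,0):B a4@(5,1):B a5@(0,3):B
t=5: a0@(0,1):A a1@(0,2):B a2@(4,1):B a3@(0,0):B a4@(5,1):B a5@(0,3):B
t=6: a0@(0,4):A a1@(0,2):B a2@(4,1):B a3@(0,0):B a4@(5,1):B a5@(0,3):B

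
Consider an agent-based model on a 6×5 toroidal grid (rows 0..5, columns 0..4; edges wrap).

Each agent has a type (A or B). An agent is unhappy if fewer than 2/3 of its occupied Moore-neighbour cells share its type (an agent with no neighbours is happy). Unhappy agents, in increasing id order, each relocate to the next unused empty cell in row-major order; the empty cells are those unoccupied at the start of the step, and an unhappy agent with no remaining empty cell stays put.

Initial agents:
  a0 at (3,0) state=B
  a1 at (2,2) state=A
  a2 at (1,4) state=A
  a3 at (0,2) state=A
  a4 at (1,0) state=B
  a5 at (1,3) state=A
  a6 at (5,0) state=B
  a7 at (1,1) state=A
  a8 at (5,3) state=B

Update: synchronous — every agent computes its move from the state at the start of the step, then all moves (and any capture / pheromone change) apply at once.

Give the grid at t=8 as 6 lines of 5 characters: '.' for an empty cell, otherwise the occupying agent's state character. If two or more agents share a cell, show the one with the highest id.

.....
BA..A
ABBAA
B....
.....
.....

t=1: a0@(3,0):B a1@(2,2):A a2@(0,0):A a3@(0,2):A a4@(0,1):B a5@(1,3):A a6@(5,0):B a7@(1,1):A a8@(0,3):B
t=2: a0@(3,0):B a1@(2,2):A a2@(0,4):A a3@(1,0):A a4@(1,2):B a5@(1,3):A a6@(1,4):B a7@(1,1):A a8@(2,0):B
t=3: a0@(3,0):B a1@(2,2):A a2@(0,4):A a3@(0,0):A a4@(0,1):B a5@(0,2):A a6@(0,3):B a7@(2,1):A a8@(2,3):B
t=4: a0@(1,0):B a1@(1,1):A a2@(1,2):A a3@(1,3):A a4@(1,4):B a5@(2,0):A a6@(2,4):B a7@(3,1):A a8@(3,2):B
t=5: a0@(0,0):B a1@(1,1):A a2@(1,2):A a3@(0,1):A a4@(0,2):B a5@(0,3):A a6@(0,4):B a7@(2,1):A a8@(2,2):B
t=6: a0@(1,0):B a1@(1,3):A a2@(1,2):A a3@(1,4):A a4@(2,0):B a5@(2,3):A a6@(2,4):B a7@(2,1):A a8@(3,0):B
t=7: a0@(0,0):B a1@(1,3):A a2@(1,2):A a3@(0,1):A a4@(0,2):B a5@(2,3):A a6@(0,3):B a7@(0,4):A a8@(3,0):B
t=8: a0@(1,0):B a1@(1,1):A a2@(1,4):A a3@(2,0):A a4@(2,1):B a5@(2,3):A a6@(2,2):B a7@(2,4):A a8@(3,0):B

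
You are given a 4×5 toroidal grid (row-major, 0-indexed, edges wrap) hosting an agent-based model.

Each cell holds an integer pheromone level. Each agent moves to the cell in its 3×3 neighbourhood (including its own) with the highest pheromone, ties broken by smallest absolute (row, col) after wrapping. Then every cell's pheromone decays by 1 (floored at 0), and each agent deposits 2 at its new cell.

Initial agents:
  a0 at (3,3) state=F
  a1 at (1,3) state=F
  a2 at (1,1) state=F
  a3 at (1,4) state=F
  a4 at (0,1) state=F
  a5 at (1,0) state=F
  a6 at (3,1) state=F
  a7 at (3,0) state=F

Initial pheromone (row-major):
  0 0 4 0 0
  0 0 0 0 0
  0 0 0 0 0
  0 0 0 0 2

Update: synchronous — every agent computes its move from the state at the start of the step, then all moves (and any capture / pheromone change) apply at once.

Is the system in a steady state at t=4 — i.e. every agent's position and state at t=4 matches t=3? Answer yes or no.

yes

t=1: a0@(0,2) a1@(0,2) a2@(0,2) a3@(0,0) a4@(0,2) a5@(0,0) a6@(0,2) a7@(3,4) | pheromone: 4 0 13 0 0 / 0 0 0 0 0 / 0 0 0 0 0 / 0 0 0 0 3
t=2: a0@(0,2) a1@(0,2) a2@(0,2) a3@(0,0) a4@(0,2) a5@(0,0) a6@(0,2) a7@(0,0) | pheromone: 9 0 22 0 0 / 0 0 0 0 0 / 0 0 0 0 0 / 0 0 0 0 2
t=3: a0@(0,2) a1@(0,2) a2@(0,2) a3@(0,0) a4@(0,2) a5@(0,0) a6@(0,2) a7@(0,0) | pheromone: 14 0 31 0 0 / 0 0 0 0 0 / 0 0 0 0 0 / 0 0 0 0 1
t=4: a0@(0,2) a1@(0,2) a2@(0,2) a3@(0,0) a4@(0,2) a5@(0,0) a6@(0,2) a7@(0,0) | pheromone: 19 0 40 0 0 / 0 0 0 0 0 / 0 0 0 0 0 / 0 0 0 0 0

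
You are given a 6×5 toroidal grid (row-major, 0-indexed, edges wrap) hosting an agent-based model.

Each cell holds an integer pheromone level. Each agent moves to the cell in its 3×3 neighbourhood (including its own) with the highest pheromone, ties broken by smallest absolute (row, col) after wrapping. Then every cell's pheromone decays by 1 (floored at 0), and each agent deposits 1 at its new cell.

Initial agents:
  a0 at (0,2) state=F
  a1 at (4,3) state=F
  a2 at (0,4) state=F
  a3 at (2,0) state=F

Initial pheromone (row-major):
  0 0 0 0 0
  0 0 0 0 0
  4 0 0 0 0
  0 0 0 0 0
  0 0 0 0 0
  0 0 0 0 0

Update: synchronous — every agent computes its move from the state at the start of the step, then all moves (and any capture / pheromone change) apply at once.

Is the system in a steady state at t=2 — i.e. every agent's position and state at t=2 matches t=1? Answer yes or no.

t=1: a0@(0,1) a1@(3,2) a2@(0,0) a3@(2,0) | pheromone: 1 1 0 0 0 / 0 0 0 0 0 / 4 0 0 0 0 / 0 0 1 0 0 / 0 0 0 0 0 / 0 0 0 0 0
t=2: a0@(0,0) a1@(3,2) a2@(0,0) a3@(2,0) | pheromone: 2 0 0 0 0 / 0 0 0 0 0 / 4 0 0 0 0 / 0 0 1 0 0 / 0 0 0 0 0 / 0 0 0 0 0

no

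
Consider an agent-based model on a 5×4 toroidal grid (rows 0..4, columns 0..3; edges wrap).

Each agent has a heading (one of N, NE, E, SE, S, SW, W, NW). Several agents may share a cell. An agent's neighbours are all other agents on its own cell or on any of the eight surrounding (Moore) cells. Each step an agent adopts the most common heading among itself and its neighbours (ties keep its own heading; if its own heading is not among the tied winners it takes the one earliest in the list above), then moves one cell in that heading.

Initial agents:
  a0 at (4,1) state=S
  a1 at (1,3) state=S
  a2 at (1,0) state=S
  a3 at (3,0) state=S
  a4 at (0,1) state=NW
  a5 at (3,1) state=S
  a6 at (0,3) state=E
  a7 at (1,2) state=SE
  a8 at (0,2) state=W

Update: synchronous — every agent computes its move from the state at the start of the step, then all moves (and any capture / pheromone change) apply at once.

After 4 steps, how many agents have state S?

9

t=1: a0@(0,1):S a1@(2,3):S a2@(2,0):S a3@(4,0):S a4@(1,1):S a5@(4,1):S a6@(1,3):S a7@(2,3):SE a8@(1,2):S
t=2: a0@(1,1):S a1@(3,3):S a2@(3,0):S a3@(0,0):S a4@(2,1):S a5@(0,1):S a6@(2,3):S a7@(3,3):S a8@(2,2):S
t=3: a0@(2,1):S a1@(4,3):S a2@(4,0):S a3@(1,0):S a4@(3,1):S a5@(1,1):S a6@(3,3):S a7@(4,3):S a8@(3,2):S
t=4: a0@(3,1):S a1@(0,3):S a2@(0,0):S a3@(2,0):S a4@(4,1):S a5@(2,1):S a6@(4,3):S a7@(0,3):S a8@(4,2):S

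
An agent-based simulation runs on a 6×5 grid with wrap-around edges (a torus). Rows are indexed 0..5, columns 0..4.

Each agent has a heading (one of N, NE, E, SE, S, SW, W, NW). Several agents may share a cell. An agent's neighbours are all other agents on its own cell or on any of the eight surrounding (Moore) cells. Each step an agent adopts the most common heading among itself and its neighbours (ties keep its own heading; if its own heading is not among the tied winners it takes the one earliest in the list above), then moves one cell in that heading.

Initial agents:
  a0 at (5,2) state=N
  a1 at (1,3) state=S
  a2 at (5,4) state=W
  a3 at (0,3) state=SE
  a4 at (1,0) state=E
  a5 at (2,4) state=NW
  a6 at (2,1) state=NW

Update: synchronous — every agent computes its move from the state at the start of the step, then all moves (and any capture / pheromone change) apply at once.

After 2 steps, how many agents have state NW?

4

t=1: a0@(4,2):N a1@(2,3):S a2@(5,3):W a3@(1,4):SE a4@(0,4):NW a5@(1,3):NW a6@(1,0):NW
t=2: a0@(3,2):N a1@(3,3):S a2@(5,2):W a3@(0,3):NW a4@(5,3):NW a5@(0,2):NW a6@(0,4):NW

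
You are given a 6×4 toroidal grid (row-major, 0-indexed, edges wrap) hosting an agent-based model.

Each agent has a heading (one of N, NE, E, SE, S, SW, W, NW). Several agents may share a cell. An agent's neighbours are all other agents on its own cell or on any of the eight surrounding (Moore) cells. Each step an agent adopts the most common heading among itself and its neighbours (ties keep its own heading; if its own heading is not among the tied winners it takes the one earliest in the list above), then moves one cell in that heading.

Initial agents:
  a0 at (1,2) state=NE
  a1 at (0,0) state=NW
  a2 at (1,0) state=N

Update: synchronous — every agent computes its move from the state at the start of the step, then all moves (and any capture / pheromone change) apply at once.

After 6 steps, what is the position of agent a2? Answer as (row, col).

t=1: a0@(0,3):NE a1@(5,3):NW a2@(0,0):N
t=2: a0@(5,0):NE a1@(4,2):NW a2@(5,0):N
t=3: a0@(4,1):NE a1@(3,1):NW a2@(4,0):N
t=4: a0@(3,2):NE a1@(2,0):NW a2@(3,0):N
t=5: a0@(2,3):NE a1@(1,3):NW a2@(2,0):N
t=6: a0@(1,0):NE a1@(0,2):NW a2@(1,0):N

(1, 0)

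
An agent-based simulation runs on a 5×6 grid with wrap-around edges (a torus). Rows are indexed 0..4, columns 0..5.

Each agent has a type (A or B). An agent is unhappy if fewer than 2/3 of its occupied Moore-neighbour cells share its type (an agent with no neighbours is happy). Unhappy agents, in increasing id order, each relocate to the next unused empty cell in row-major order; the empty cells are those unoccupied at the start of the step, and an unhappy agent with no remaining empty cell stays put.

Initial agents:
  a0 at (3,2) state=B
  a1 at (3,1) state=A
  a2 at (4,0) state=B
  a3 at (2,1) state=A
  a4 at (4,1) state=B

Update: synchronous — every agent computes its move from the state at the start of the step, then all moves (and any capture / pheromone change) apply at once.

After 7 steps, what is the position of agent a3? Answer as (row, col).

t=1: a0@(0,0):B a1@(0,1):A a2@(0,2):B a3@(0,3):A a4@(4,1):B
t=2: a0@(0,4):B a1@(0,5):A a2@(1,0):B a3@(1,1):A a4@(4,1):B
t=3: a0@(0,0):B a1@(0,1):A a2@(0,2):B a3@(0,3):A a4@(4,1):B
t=4: a0@(0,4):B a1@(0,5):A a2@(1,0):B a3@(1,1):A a4@(4,1):B
t=5: a0@(0,0):B a1@(0,1):A a2@(0,2):B a3@(0,3):A a4@(4,1):B
t=6: a0@(0,4):B a1@(0,5):A a2@(1,0):B a3@(1,1):A a4@(4,1):B
t=7: a0@(0,0):B a1@(0,1):A a2@(0,2):B a3@(0,3):A a4@(4,1):B

(0, 3)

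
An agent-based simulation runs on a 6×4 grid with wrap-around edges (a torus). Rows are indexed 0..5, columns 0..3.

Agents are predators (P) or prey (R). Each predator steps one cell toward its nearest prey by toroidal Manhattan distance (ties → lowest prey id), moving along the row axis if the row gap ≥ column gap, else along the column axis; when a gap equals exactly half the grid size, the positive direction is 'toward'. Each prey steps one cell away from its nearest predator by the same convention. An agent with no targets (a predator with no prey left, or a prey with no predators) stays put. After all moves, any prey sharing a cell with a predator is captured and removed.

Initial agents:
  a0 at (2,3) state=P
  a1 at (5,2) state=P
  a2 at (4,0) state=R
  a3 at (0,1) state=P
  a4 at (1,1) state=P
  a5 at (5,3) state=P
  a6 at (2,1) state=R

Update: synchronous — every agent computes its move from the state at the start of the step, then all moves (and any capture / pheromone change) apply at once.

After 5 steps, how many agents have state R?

2

t=1: a0@(2,0):P a1@(5,3):P a2@(3,0):R a3@(1,1):P a4@(2,1):P a5@(4,3):P a6@(3,1):R
t=2: a0@(3,0):P a1@(4,3):P a2@(4,0):R a3@(2,1):P a4@(3,1):P a5@(3,3):P a6@(4,1):R
t=3: a0@(4,0):P a1@(4,0):P a2@(5,0):R a3@(3,1):P a4@(4,1):P a5@(4,3):P a6@(5,1):R
t=4: a0@(5,0):P a1@(5,0):P a2@(0,0):R a3@(4,1):P a4@(5,1):P a5@(5,3):P a6@(0,1):R
t=5: a0@(0,0):P a1@(0,0):P a2@(1,0):R a3@(5,1):P a4@(0,1):P a5@(0,3):P a6@(1,1):R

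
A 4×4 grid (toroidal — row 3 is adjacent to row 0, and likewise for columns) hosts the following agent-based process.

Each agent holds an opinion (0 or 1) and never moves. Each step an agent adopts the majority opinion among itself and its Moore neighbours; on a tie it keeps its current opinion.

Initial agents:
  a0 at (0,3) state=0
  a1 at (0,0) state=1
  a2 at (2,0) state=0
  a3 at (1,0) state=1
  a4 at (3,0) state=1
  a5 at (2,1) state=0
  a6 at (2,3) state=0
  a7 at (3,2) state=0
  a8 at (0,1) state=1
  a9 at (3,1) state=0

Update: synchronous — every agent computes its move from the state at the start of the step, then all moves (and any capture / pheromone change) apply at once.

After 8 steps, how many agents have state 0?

10

t=1: a0@(0,3):1 a1@(0,0):1 a2@(2,0):0 a3@(1,0):0 a4@(3,0):0 a5@(2,1):0 a6@(2,3):0 a7@(3,2):0 a8@(0,1):1 a9@(3,1):0
t=2: a0@(0,3):0 a1@(0,0):1 a2@(2,0):0 a3@(1,0):0 a4@(3,0):0 a5@(2,1):0 a6@(2,3):0 a7@(3,2):0 a8@(0,1):0 a9@(3,1):0
t=3: a0@(0,3):0 a1@(0,0):0 a2@(2,0):0 a3@(1,0):0 a4@(3,0):0 a5@(2,1):0 a6@(2,3):0 a7@(3,2):0 a8@(0,1):0 a9@(3,1):0
t=4: (unchanged — steady state)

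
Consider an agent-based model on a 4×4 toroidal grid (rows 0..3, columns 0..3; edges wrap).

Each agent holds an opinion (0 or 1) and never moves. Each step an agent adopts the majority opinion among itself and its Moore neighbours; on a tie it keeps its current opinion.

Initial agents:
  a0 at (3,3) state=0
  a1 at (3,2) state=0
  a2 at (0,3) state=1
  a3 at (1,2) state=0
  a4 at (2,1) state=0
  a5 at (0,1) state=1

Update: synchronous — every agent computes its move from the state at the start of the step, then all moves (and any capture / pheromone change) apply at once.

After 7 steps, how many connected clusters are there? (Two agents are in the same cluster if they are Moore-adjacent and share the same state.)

t=1: a0@(3,3):0 a1@(3,2):0 a2@(0,3):0 a3@(1,2):0 a4@(2,1):0 a5@(0,1):0
t=2: (unchanged — steady state)

1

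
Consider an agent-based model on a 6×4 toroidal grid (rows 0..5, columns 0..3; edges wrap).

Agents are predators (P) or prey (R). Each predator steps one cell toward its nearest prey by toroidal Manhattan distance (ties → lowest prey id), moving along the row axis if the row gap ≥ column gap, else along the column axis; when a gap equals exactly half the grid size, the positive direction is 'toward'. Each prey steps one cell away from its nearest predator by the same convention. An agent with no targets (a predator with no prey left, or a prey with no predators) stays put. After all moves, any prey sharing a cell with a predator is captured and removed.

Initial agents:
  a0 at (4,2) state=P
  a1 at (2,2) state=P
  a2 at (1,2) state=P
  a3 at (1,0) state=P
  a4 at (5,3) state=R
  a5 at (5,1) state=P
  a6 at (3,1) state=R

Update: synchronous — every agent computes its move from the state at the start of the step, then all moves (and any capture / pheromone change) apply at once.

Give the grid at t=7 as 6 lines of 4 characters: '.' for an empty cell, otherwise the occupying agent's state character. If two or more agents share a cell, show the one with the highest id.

....
....
....
PPP.
.R..
....

t=1: a0@(5,2):P a1@(3,2):P a2@(0,2):P a3@(0,0):P a4@(0,3):R a5@(5,2):P a6@(2,1):R
t=2: a0@(0,2):P a1@(2,2):P a2@(0,3):P a3@(0,3):P a4@(0,0):R a5@(0,2):P a6@(1,1):R
t=3: a0@(0,3):P a1@(1,2):P a2@(0,0):P a3@(0,0):P a4@(0,1):R a5@(0,3):P a6@(2,1):R
t=4: a0@(0,0):P a1@(0,2):P a2@(0,1):P a3@(0,1):P a5@(0,0):P a6@(3,1):R
t=5: a0@(1,0):P a1@(1,2):P a2@(1,1):P a3@(1,1):P a5@(1,0):P a6@(2,1):R
t=6: a0@(2,0):P a1@(2,2):P a2@(2,1):P a3@(2,1):P a5@(2,0):P a6@(3,1):R
t=7: a0@(3,0):P a1@(3,2):P a2@(3,1):P a3@(3,1):P a5@(3,0):P a6@(4,1):R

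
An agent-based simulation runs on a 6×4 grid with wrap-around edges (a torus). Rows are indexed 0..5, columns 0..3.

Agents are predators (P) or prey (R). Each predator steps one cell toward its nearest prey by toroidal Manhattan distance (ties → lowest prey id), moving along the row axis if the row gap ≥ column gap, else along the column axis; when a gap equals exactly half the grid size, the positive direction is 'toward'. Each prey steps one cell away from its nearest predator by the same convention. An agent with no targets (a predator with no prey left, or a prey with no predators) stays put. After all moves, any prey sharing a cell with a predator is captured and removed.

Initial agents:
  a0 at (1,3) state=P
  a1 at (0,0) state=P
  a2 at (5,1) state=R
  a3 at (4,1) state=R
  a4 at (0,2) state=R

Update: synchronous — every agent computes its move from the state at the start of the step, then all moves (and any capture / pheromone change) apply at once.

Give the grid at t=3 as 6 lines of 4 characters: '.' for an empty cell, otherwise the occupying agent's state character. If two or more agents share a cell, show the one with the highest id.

t=1: a0@(0,3):P a1@(5,0):P a2@(4,1):R a3@(3,1):R a4@(5,2):R
t=2: a0@(5,3):P a1@(4,0):P a2@(3,1):R a3@(2,1):R a4@(4,2):R
t=3: a0@(4,3):P a1@(3,0):P a2@(2,1):R a3@(1,1):R a4@(3,2):R

....
.R..
.R..
P.R.
...P
....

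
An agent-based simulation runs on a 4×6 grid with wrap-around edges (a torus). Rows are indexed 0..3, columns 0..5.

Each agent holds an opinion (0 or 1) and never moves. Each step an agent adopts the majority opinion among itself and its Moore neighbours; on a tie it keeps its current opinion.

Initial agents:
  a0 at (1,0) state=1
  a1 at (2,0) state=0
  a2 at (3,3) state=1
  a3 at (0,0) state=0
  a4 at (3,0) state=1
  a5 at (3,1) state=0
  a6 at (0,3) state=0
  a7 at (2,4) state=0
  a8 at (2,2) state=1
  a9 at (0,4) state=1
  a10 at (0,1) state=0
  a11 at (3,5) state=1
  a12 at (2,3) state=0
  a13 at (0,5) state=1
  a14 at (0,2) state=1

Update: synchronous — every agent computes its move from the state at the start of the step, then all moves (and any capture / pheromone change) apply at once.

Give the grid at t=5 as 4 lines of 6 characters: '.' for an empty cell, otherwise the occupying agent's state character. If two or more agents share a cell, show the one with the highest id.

100111
0.....
1.100.
00.1.1

t=1: a0@(1,0):0 a1@(2,0):1 a2@(3,3):1 a3@(0,0):1 a4@(3,0):0 a5@(3,1):0 a6@(0,3):1 a7@(2,4):0 a8@(2,2):1 a9@(0,4):1 a10@(0,1):0 a11@(3,5):1 a12@(2,3):0 a13@(0,5):1 a14@(0,2):0
t=2: a0@(1,0):1 a1@(2,0):0 a2@(3,3):1 a3@(0,0):0 a4@(3,0):1 a5@(3,1):0 a6@(0,3):1 a7@(2,4):0 a8@(2,2):1 a9@(0,4):1 a10@(0,1):0 a11@(3,5):1 a12@(2,3):0 a13@(0,5):1 a14@(0,2):0
t=3: a0@(1,0):0 a1@(2,0):1 a2@(3,3):1 a3@(0,0):1 a4@(3,0):0 a5@(3,1):0 a6@(0,3):1 a7@(2,4):0 a8@(2,2):1 a9@(0,4):1 a10@(0,1):0 a11@(3,5):1 a12@(2,3):0 a13@(0,5):1 a14@(0,2):0
t=4: a0@(1,0):1 a1@(2,0):0 a2@(3,3):1 a3@(0,0):0 a4@(3,0):1 a5@(3,1):0 a6@(0,3):1 a7@(2,4):0 a8@(2,2):1 a9@(0,4):1 a10@(0,1):0 a11@(3,5):1 a12@(2,3):0 a13@(0,5):1 a14@(0,2):0
t=5: a0@(1,0):0 a1@(2,0):1 a2@(3,3):1 a3@(0,0):1 a4@(3,0):0 a5@(3,1):0 a6@(0,3):1 a7@(2,4):0 a8@(2,2):1 a9@(0,4):1 a10@(0,1):0 a11@(3,5):1 a12@(2,3):0 a13@(0,5):1 a14@(0,2):0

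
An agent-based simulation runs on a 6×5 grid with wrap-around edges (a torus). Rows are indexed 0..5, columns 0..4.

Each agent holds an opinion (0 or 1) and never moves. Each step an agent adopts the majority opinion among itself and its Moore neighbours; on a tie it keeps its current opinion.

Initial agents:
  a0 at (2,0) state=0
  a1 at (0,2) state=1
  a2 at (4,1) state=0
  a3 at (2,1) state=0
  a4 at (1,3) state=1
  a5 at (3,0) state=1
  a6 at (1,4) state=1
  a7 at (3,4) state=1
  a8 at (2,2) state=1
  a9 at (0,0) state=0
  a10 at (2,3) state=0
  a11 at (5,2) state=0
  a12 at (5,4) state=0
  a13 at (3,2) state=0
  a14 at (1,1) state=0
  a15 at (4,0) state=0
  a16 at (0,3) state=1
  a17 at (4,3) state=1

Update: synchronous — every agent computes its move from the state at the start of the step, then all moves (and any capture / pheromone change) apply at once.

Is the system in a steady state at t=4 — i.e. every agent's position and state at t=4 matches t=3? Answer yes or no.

yes

t=1: a0@(2,0):0 a1@(0,2):1 a2@(4,1):0 a3@(2,1):0 a4@(1,3):1 a5@(3,0):0 a6@(1,4):1 a7@(3,4):1 a8@(2,2):0 a9@(0,0):0 a10@(2,3):1 a11@(5,2):1 a12@(5,4):0 a13@(3,2):0 a14@(1,1):0 a15@(4,0):0 a16@(0,3):1 a17@(4,3):0
t=2: a0@(2,0):0 a1@(0,2):1 a2@(4,1):0 a3@(2,1):0 a4@(1,3):1 a5@(3,0):0 a6@(1,4):1 a7@(3,4):0 a8@(2,2):0 a9@(0,0):0 a10@(2,3):1 a11@(5,2):1 a12@(5,4):0 a13@(3,2):0 a14@(1,1):0 a15@(4,0):0 a16@(0,3):1 a17@(4,3):0
t=3: (unchanged — steady state)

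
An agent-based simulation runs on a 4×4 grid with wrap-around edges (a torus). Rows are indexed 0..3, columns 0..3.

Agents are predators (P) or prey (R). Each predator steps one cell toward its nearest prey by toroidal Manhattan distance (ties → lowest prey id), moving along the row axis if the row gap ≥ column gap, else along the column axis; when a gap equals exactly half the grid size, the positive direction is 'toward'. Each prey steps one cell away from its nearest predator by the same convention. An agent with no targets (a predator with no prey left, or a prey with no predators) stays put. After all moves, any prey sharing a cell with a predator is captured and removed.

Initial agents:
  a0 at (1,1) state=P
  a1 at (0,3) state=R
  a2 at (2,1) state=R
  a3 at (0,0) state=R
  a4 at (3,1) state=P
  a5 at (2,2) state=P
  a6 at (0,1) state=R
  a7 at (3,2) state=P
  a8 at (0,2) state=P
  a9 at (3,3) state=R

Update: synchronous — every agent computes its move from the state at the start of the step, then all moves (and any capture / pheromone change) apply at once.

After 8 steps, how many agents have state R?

t=1: a0@(2,1):P a1@(0,0):R a2@(3,1):R a3@(3,0):R a4@(2,1):P a5@(2,1):P a6@(3,1):R a7@(3,3):P a8@(0,3):P a9@(3,0):R
t=2: a0@(3,1):P a1@(0,1):R a2@(0,1):R a4@(3,1):P a5@(3,1):P a6@(0,1):R a7@(3,0):P a8@(0,0):P
t=3: a0@(0,1):P a1@(1,1):R a2@(1,1):R a4@(0,1):P a5@(0,1):P a6@(1,1):R a7@(0,0):P a8@(0,1):P
t=4: a0@(1,1):P a1@(2,1):R a2@(2,1):R a4@(1,1):P a5@(1,1):P a6@(2,1):R a7@(1,0):P a8@(1,1):P
t=5: a0@(2,1):P a1@(3,1):R a2@(3,1):R a4@(2,1):P a5@(2,1):P a6@(3,1):R a7@(2,0):P a8@(2,1):P
t=6: a0@(3,1):P a1@(0,1):R a2@(0,1):R a4@(3,1):P a5@(3,1):P a6@(0,1):R a7@(3,0):P a8@(3,1):P
t=7: a0@(0,1):P a1@(1,1):R a2@(1,1):R a4@(0,1):P a5@(0,1):P a6@(1,1):R a7@(0,0):P a8@(0,1):P
t=8: a0@(1,1):P a1@(2,1):R a2@(2,1):R a4@(1,1):P a5@(1,1):P a6@(2,1):R a7@(1,0):P a8@(1,1):P

3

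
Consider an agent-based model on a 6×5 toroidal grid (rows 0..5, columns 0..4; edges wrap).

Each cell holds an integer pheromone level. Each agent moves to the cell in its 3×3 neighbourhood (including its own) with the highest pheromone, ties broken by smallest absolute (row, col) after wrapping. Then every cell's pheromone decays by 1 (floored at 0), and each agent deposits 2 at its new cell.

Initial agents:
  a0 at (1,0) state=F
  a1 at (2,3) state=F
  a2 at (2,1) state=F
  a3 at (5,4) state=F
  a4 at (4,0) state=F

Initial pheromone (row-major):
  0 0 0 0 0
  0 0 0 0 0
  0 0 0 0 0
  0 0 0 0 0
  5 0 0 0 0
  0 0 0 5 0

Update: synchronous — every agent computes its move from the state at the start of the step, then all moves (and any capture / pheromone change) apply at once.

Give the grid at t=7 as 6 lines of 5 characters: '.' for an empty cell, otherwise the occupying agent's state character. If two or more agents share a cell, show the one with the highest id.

t=1: a0@(0,0) a1@(1,2) a2@(1,0) a3@(4,0) a4@(4,0) | pheromone: 2 0 0 0 0 / 2 0 2 0 0 / 0 0 0 0 0 / 0 0 0 0 0 / 8 0 0 0 0 / 0 0 0 4 0
t=2: a0@(0,0) a1@(1,2) a2@(0,0) a3@(4,0) a4@(4,0) | pheromone: 5 0 0 0 0 / 1 0 3 0 0 / 0 0 0 0 0 / 0 0 0 0 0 / 11 0 0 0 0 / 0 0 0 3 0
t=3: a0@(0,0) a1@(1,2) a2@(0,0) a3@(4,0) a4@(4,0) | pheromone: 8 0 0 0 0 / 0 0 4 0 0 / 0 0 0 0 0 / 0 0 0 0 0 / 14 0 0 0 0 / 0 0 0 2 0
t=4: a0@(0,0) a1@(1,2) a2@(0,0) a3@(4,0) a4@(4,0) | pheromone: 11 0 0 0 0 / 0 0 5 0 0 / 0 0 0 0 0 / 0 0 0 0 0 / 17 0 0 0 0 / 0 0 0 1 0
t=5: a0@(0,0) a1@(1,2) a2@(0,0) a3@(4,0) a4@(4,0) | pheromone: 14 0 0 0 0 / 0 0 6 0 0 / 0 0 0 0 0 / 0 0 0 0 0 / 20 0 0 0 0 / 0 0 0 0 0
t=6: a0@(0,0) a1@(1,2) a2@(0,0) a3@(4,0) a4@(4,0) | pheromone: 17 0 0 0 0 / 0 0 7 0 0 / 0 0 0 0 0 / 0 0 0 0 0 / 23 0 0 0 0 / 0 0 0 0 0
t=7: a0@(0,0) a1@(1,2) a2@(0,0) a3@(4,0) a4@(4,0) | pheromone: 20 0 0 0 0 / 0 0 8 0 0 / 0 0 0 0 0 / 0 0 0 0 0 / 26 0 0 0 0 / 0 0 0 0 0

F....
..F..
.....
.....
F....
.....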